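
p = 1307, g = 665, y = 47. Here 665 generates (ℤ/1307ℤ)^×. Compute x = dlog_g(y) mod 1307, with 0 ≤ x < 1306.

672

Baby-step giant-step with m = ceil(sqrt(1306)) = 37.
Baby table (665^j mod 1307 for j=0..36):
  0:1  1:665  2:459  3:704  4:254  5:307  6:263  7:1064
  8:473  9:865  10:145  11:1014  12:1205  13:134  14:234  15:77
  16:232  17:54  18:621  19:1260  20:113  21:646  22:894  23:1132
  24:1255  25:709  26:965  27:1295  28:1169  29:1027  30:701  31:873
  32:237  33:765  34:302  35:859  36:76
Giant step factor: 665^(-37) ≡ 1144 (mod 1307).
Scan 47·1144^i mod 1307 for i = 0, 1, …:
  i=0: 47   i=1: 181   i=2: 558   i=3: 536
  i=4: 201   i=5: 1219   i=6: 1274   i=7: 151
  i=8: 220   i=9: 736     …   i=17: 1137
  i=18: 263
Match at i=18, j=6: x = 18·37 + 6 = 672.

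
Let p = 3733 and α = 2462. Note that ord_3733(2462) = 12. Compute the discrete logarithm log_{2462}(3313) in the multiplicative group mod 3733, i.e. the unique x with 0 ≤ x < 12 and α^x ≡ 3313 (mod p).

11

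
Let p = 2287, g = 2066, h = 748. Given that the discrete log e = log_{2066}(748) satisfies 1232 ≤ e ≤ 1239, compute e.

1238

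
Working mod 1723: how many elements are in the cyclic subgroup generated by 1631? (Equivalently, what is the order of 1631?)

1722

The order of 1631 must divide p − 1 = 1722 = 2 · 3 · 7 · 41.
Divisors: 1, 2, 3, 6, 7, 14, 21, 41, 42, 82, 123, 246, 287, 574, 861, 1722.
Check each in increasing order: 1631^1 ≡ 1631;  1631^2 ≡ 1572;  1631^3 ≡ 108;  1631^6 ≡ 1326;  1631^7 ≡ 341;  1631^14 ≡ 840;  1631^21 ≡ 422;  1631^41 ≡ 911;  1631^42 ≡ 615;  1631^82 ≡ 1158;  1631^123 ≡ 462;  1631^246 ≡ 1515;  1631^287 ≡ 42;  1631^574 ≡ 41;  1631^861 ≡ 1722;  1631^1722 ≡ 1.
Smallest exponent giving 1 is 1722.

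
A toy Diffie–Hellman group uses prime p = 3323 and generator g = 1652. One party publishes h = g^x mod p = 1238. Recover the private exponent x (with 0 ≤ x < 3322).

3132

Baby-step giant-step with m = ceil(sqrt(3322)) = 58.
Baby table (1652^j mod 3323 for j=0..57):
  0:1  1:1652  2:921  3:2881  4:876  5:1647  6:2630  7:1599
  8:3086  9:590  10:1041  11:1741  12:1737  13:1775  14:1414  15:3182
  16:3001  17:3059  18:2508  19:2758  20:383  21:1346  22:505  23:187
  24:3208  25:2754  26:421  27:985  28:2273  29:6  30:3266  31:2203
  32:671  33:1933  34:3236  35:2488  36:2948  37:1901  38:217  39:2923
  40:477  41:453  42:681  43:1838  44:2477  45:1391  46:1739  47:1756
  48:3256  49:2298  50:1430  51:3030  52:1122  53:2633  54:3232  55:2526
  56:2587  57:346
Giant step factor: 1652^(-58) ≡ 1200 (mod 3323).
Scan 1238·1200^i mod 3323 for i = 0, 1, …:
  i=0: 1238   i=1: 219   i=2: 283   i=3: 654
  i=4: 572   i=5: 1862   i=6: 1344   i=7: 1145
  i=8: 1601   i=9: 506     …   i=53: 36
  i=54: 1
Match at i=54, j=0: x = 54·58 + 0 = 3132.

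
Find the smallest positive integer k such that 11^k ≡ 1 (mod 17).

The order of 11 must divide p − 1 = 16 = 2^4.
Divisors: 1, 2, 4, 8, 16.
Check each in increasing order: 11^1 ≡ 11;  11^2 ≡ 2;  11^4 ≡ 4;  11^8 ≡ 16;  11^16 ≡ 1.
Smallest exponent giving 1 is 16.

16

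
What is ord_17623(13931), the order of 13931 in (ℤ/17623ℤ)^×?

The order of 13931 must divide p − 1 = 17622 = 2 · 3^2 · 11 · 89.
Divisors: 1, 2, 3, 6, 9, 11, 18, 22, 33, 66, 89, 99, 178, 198, 267, 534, 801, 979, 1602, 1958, 2937, 5874, 8811, 17622.
Check each in increasing order: 13931^1 ≡ 13931;  13931^2 ≡ 8285;  13931^3 ≡ 5308;  13931^6 ≡ 13310;  13931^9 ≡ 16496;  13931^11 ≡ 2995;  13931^18 ≡ 1273;  13931^22 ≡ 17541;  13931^33 ≡ 1132;  13931^66 ≡ 12568;  13931^89 ≡ 10400;  13931^99 ≡ 5215;  13931^178 ≡ 7649;  13931^198 ≡ 3936;  13931^267 ≡ 17001;  13931^534 ≡ 16801;  13931^801 ≡ 217;  13931^979 ≡ 3271;  13931^1602 ≡ 11843;  13931^1958 ≡ 2280;  13931^2937 ≡ 3351;  13931^5874 ≡ 3350;  13931^8811 ≡ 17622;  13931^17622 ≡ 1.
Smallest exponent giving 1 is 17622.

17622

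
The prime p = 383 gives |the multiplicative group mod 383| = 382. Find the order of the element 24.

The order of 24 must divide p − 1 = 382 = 2 · 191.
Divisors: 1, 2, 191, 382.
Check each in increasing order: 24^1 ≡ 24;  24^2 ≡ 193;  24^191 ≡ 1.
Smallest exponent giving 1 is 191.

191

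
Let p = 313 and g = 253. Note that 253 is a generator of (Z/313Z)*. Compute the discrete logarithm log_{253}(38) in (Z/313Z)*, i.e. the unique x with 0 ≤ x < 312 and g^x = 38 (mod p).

Baby-step giant-step with m = ceil(sqrt(312)) = 18.
Baby table (253^j mod 313 for j=0..17):
  0:1  1:253  2:157  3:283  4:235  5:298  6:274  7:149
  8:137  9:231  10:225  11:272  12:269  13:136  14:291  15:68
  16:302  17:34
Giant step factor: 253^(-18) ≡ 199 (mod 313).
Scan 38·199^i mod 313 for i = 0, 1, …:
  i=0: 38   i=1: 50   i=2: 247   i=3: 12
  i=4: 197   i=5: 78   i=6: 185   i=7: 194
  i=8: 107   i=9: 9   i=10: 226   i=11: 215
  i=12: 217   i=13: 302
Match at i=13, j=16: x = 13·18 + 16 = 250.

250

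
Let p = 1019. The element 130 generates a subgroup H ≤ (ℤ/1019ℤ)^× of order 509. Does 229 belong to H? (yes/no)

yes

229 ∈ ⟨130⟩ iff 229^509 ≡ 1 (mod 1019), since |⟨130⟩| = 509.
229^509 mod 1019 = 1.
Since 1 = 1, 229 lies in the subgroup.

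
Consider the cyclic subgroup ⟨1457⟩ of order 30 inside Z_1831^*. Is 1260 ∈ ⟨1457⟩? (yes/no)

yes

1260 ∈ ⟨1457⟩ iff 1260^30 ≡ 1 (mod 1831), since |⟨1457⟩| = 30.
1260^30 mod 1831 = 1.
Since 1 = 1, 1260 lies in the subgroup.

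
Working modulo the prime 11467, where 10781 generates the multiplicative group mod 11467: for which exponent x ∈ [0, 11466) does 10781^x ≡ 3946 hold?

2519

Baby-step giant-step with m = ceil(sqrt(11466)) = 108.
Baby table (10781^j mod 11467 for j=0..107):
  0:1  1:10781  2:449  3:1595  4:6662  5:5201  6:9818  7:7448
  8:4954  9:7255  10:11215  11:867  12:1522  13:10872  14:6825  15:8053
  16:2736  17:3692  18:1495  19:6460  20:6169  21:10856  22:6334  23:869
  24:150  25:303  26:10015  27:9910  28:1671  29:394  30:4924  31:4901
  32:9212  33:10352  34:8068  35:3913  36:10427  37:2486  38:3187  39:3915
  40:9055  41:3384  42:6377  43:5772  44:7990  45:86  46:9806  47:4213
  48:11033  49:11049  50:73  51:7257  52:9843  53:1765  54:4712  55:1262
  56:5760  57:4755  58:6165  59:2133  60:4538  61:5956  62:7903  63:2433
  64:5144  65:3052  66:4789  67:5775  68:5932  69:1433  70:3124  71:1265
  72:3702  73:6102  74:10950  75:10652  76:8674  77:1009  78:7313  79:5828
  80:3975  81:2296  82:7390  83:10341  84:4147  85:10441  86:4349  87:9473
  88:3311  89:10587  90:7396  91:6225  92:6841  93:8544  94:9920  95:6278
  96:4884  97:9407  98:2719  99:3887  100:5329  101:2279  102:7585  103:2708
  104:11433  105:390  106:7668  107:3105
Giant step factor: 10781^(-108) ≡ 10807 (mod 11467).
Scan 3946·10807^i mod 11467 for i = 0, 1, …:
  i=0: 3946   i=1: 10116   i=2: 8701   i=3: 2307
  i=4: 2491   i=5: 7188   i=6: 3258   i=7: 5516
  i=8: 5946   i=9: 8821     …   i=22: 4494
  i=23: 3913
Match at i=23, j=35: x = 23·108 + 35 = 2519.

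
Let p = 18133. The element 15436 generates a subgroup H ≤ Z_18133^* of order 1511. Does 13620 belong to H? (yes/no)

no

13620 ∈ ⟨15436⟩ iff 13620^1511 ≡ 1 (mod 18133), since |⟨15436⟩| = 1511.
13620^1511 mod 18133 = 18132.
Since 18132 ≠ 1, 13620 does not lie in the subgroup.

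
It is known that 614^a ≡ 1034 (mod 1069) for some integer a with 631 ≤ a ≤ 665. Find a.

Compute 614^631 mod 1069 = 937, then multiply by 614 repeatedly:
  614^631=937  614^632=196  614^633=616  614^634=867  614^635=1045
  614^636=230  614^637=112  614^638=352  614^639=190  614^640=139
  614^641=895  614^642=64  614^643=812  614^644=414  614^645=843
  614^646=206  614^647=342  614^648=464  614^649=542  614^650=329
  614^651=1034
Found 1034 at exponent 651.

651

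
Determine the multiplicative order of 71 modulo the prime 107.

106

The order of 71 must divide p − 1 = 106 = 2 · 53.
Divisors: 1, 2, 53, 106.
Check each in increasing order: 71^1 ≡ 71;  71^2 ≡ 12;  71^53 ≡ 106;  71^106 ≡ 1.
Smallest exponent giving 1 is 106.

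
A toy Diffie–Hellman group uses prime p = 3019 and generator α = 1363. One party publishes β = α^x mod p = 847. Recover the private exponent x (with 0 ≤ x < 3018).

Baby-step giant-step with m = ceil(sqrt(3018)) = 55.
Baby table (1363^j mod 3019 for j=0..54):
  0:1  1:1363  2:1084  3:1201  4:665  5:695  6:2338  7:1649
  8:1451  9:268  10:3004  11:688  12:1854  13:99  14:2101  15:1651
  16:1158  17:2436  18:2387  19:2018  20:225  21:1756  22:2380  23:1534
  24:1694  25:2406  26:744  27:2707  28:423  29:2939  30:2663  31:831
  32:528  33:1142  34:1761  35:138  36:916  37:1661  38:2712  39:1200
  40:2321  41:2630  42:1137  43:984  44:756  45:949  46:1355  47:2256
  48:1586  49:114  50:1413  51:2816  52:1059  53:335  54:736
Giant step factor: 1363^(-55) ≡ 2180 (mod 3019).
Scan 847·2180^i mod 3019 for i = 0, 1, …:
  i=0: 847   i=1: 1851   i=2: 1796   i=3: 2656
  i=4: 2657   i=5: 1818   i=6: 2312   i=7: 1449
  i=8: 946   i=9: 303     …   i=31: 371
  i=32: 2707
Match at i=32, j=27: x = 32·55 + 27 = 1787.

1787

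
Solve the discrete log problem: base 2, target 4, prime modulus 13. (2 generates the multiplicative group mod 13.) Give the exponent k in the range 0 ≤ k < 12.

Successive powers of 2 modulo 13:
  2^0=1  2^1=2  2^2=4
So 2^2 ≡ 4 (mod 13), giving k = 2.

2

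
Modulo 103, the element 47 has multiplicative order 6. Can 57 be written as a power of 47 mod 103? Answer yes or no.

yes

⟨47⟩ has order 6; its elements mod 103 are {1, 46, 47, 56, 57, 102}.
57 is in this set.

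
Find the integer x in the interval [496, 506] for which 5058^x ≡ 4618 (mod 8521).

498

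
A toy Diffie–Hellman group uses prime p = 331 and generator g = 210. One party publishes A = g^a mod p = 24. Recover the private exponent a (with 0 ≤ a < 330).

76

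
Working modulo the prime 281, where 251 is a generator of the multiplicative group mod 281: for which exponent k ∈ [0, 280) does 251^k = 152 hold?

Baby-step giant-step with m = ceil(sqrt(280)) = 17.
Baby table (251^j mod 281 for j=0..16):
  0:1  1:251  2:57  3:257  4:158  5:37  6:14  7:142
  8:236  9:226  10:245  11:237  12:196  13:21  14:213  15:73
  16:58
Giant step factor: 251^(-17) ≡ 26 (mod 281).
Scan 152·26^i mod 281 for i = 0, 1, …:
  i=0: 152   i=1: 18   i=2: 187   i=3: 85
  i=4: 243   i=5: 136   i=6: 164   i=7: 49
  i=8: 150   i=9: 247   i=10: 240   i=11: 58
Match at i=11, j=16: k = 11·17 + 16 = 203.

203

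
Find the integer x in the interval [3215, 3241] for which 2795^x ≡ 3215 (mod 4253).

3217

Compute 2795^3215 mod 4253 = 3665, then multiply by 2795 repeatedly:
  2795^3215=3665  2795^3216=2451  2795^3217=3215
Found 3215 at exponent 3217.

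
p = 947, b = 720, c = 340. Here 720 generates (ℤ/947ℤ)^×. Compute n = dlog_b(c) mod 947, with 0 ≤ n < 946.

Baby-step giant-step with m = ceil(sqrt(946)) = 31.
Baby table (720^j mod 947 for j=0..30):
  0:1  1:720  2:391  3:261  4:414  5:722  6:884  7:96
  8:936  9:603  10:434  11:917  12:181  13:581  14:693  15:838
  16:121  17:943  18:908  19:330  20:850  21:238  22:900  23:252
  24:563  25:44  26:429  27:158  28:120  29:223  30:517
Giant step factor: 720^(-31) ≡ 549 (mod 947).
Scan 340·549^i mod 947 for i = 0, 1, …:
  i=0: 340   i=1: 101   i=2: 523   i=3: 186
  i=4: 785   i=5: 80   i=6: 358   i=7: 513
  i=8: 378   i=9: 129     …   i=21: 150
  i=22: 908
Match at i=22, j=18: n = 22·31 + 18 = 700.

700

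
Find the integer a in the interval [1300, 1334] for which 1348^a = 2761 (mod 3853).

Compute 1348^1300 mod 3853 = 383, then multiply by 1348 repeatedly:
  1348^1300=383  1348^1301=3835  1348^1302=2707  1348^1303=245  1348^1304=2755
  1348^1305=3301  1348^1306=3386  1348^1307=2376  1348^1308=1005  1348^1309=2337
  1348^1310=2375  1348^1311=3510  1348^1312=3849  1348^1313=2314  1348^1314=2195
  1348^1315=3609  1348^1316=2446  1348^1317=2893  1348^1318=528  1348^1319=2792
  1348^1320=3088  1348^1321=1384  1348^1322=780  1348^1323=3424  1348^1324=3511
  1348^1325=1344  1348^1326=802  1348^1327=2256  1348^1328=1071  1348^1329=2686
  1348^1330=2761
Found 2761 at exponent 1330.

1330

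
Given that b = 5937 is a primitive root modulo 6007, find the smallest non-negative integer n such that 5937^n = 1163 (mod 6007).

Baby-step giant-step with m = ceil(sqrt(6006)) = 78.
Baby table (5937^j mod 6007 for j=0..77):
  0:1  1:5937  2:4900  3:5406  4:21  5:4537  6:781  7:5400
  8:441  9:5172  10:4387  11:5274  12:3254  13:486  14:2022  15:2628
  16:2257  17:4199  18:413  19:1125  20:5348  21:4081  22:2666  23:5604
  24:4182  25:1603  26:1923  27:3551  28:3724  29:3628  30:4341  31:2487
  32:113  33:4104  34:1056  35:4171  36:2373  37:2086  38:4155  39:3493
  40:1777  41:1757  42:3157  43:1269  44:1275  45:855  46:220  47:2621
  48:2747  49:5941  50:4620  51:978  52:3624  53:4621  54:908  55:2517
  56:4020  57:929  58:1047  59:4801  60:322  61:1488  62:3966  63:4709
  64:755  65:1213  66:5195  67:2777  68:3841  69:1445  70:969  71:4254
  72:2570  73:310  74:2328  75:5236  76:5914  77:503
Giant step factor: 5937^(-78) ≡ 3184 (mod 6007).
Scan 1163·3184^i mod 6007 for i = 0, 1, …:
  i=0: 1163   i=1: 2680   i=2: 3180   i=3: 3325
  i=4: 2466   i=5: 595   i=6: 2275   i=7: 5165
  i=8: 4201   i=9: 4402     …   i=27: 2534
  i=28: 855
Match at i=28, j=45: n = 28·78 + 45 = 2229.

2229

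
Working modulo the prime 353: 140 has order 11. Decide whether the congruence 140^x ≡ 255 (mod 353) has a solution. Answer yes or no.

no

255 ∈ ⟨140⟩ iff 255^11 ≡ 1 (mod 353), since |⟨140⟩| = 11.
255^11 mod 353 = 60.
Since 60 ≠ 1, 255 does not lie in the subgroup.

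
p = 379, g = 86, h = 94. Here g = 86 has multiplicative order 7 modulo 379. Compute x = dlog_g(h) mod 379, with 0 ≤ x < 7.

Successive powers of 86 modulo 379:
  86^0=1  86^1=86  86^2=195  86^3=94
So 86^3 ≡ 94 (mod 379), giving x = 3.

3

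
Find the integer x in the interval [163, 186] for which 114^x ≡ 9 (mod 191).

182

Compute 114^163 mod 191 = 63, then multiply by 114 repeatedly:
  114^163=63  114^164=115  114^165=122  114^166=156  114^167=21
  114^168=102  114^169=168  114^170=52  114^171=7  114^172=34
  114^173=56  114^174=81  114^175=66  114^176=75  114^177=146
  114^178=27  114^179=22  114^180=25  114^181=176  114^182=9
Found 9 at exponent 182.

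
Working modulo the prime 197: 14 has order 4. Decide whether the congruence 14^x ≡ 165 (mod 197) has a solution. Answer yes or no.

no

165 ∈ ⟨14⟩ iff 165^4 ≡ 1 (mod 197), since |⟨14⟩| = 4.
165^4 mod 197 = 142.
Since 142 ≠ 1, 165 does not lie in the subgroup.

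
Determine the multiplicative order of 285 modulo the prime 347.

173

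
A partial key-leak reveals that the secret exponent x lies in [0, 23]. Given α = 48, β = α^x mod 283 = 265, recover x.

Compute 48^0 mod 283 = 1, then multiply by 48 repeatedly:
  48^0=1  48^1=48  48^2=40  48^3=222  48^4=185
  48^5=107  48^6=42  48^7=35  48^8=265
Found 265 at exponent 8.

8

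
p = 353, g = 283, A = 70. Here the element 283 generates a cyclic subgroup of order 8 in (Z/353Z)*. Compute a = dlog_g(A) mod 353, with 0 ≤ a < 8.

5

Successive powers of 283 modulo 353:
  283^0=1  283^1=283  283^2=311  283^3=116  283^4=352  283^5=70
So 283^5 ≡ 70 (mod 353), giving a = 5.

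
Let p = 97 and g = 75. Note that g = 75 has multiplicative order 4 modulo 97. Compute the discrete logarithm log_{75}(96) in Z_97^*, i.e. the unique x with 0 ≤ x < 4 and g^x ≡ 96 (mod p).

Successive powers of 75 modulo 97:
  75^0=1  75^1=75  75^2=96
So 75^2 ≡ 96 (mod 97), giving x = 2.

2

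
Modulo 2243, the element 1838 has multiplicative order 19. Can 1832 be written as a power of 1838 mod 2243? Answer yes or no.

⟨1838⟩ has order 19; its elements mod 2243 are {1, 226, 286, 433, 473, 696, 698, 738, 806, 1048, 1320, 1333, 1409, 1477, 1672, 1730, 1832, 1838, 2171}.
1832 is in this set.

yes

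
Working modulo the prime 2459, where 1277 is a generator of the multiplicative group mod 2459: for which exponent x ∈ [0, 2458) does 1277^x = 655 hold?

1355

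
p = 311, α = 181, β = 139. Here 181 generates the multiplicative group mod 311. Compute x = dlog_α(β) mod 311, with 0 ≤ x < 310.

Baby-step giant-step with m = ceil(sqrt(310)) = 18.
Baby table (181^j mod 311 for j=0..17):
  0:1  1:181  2:106  3:215  4:40  5:87  6:197  7:203
  8:45  9:59  10:105  11:34  12:245  13:183  14:157  15:116
  16:159  17:167
Giant step factor: 181^(-18) ≡ 254 (mod 311).
Scan 139·254^i mod 311 for i = 0, 1, …:
  i=0: 139   i=1: 163   i=2: 39   i=3: 265
  i=4: 134   i=5: 137   i=6: 277   i=7: 72
  i=8: 250   i=9: 56     …   i=14: 223
  i=15: 40
Match at i=15, j=4: x = 15·18 + 4 = 274.

274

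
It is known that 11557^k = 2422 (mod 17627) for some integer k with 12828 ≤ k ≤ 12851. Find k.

12833

Compute 11557^12828 mod 17627 = 10350, then multiply by 11557 repeatedly:
  11557^12828=10350  11557^12829=15755  11557^12830=11252  11557^12831=4985  11557^12832=6609
  11557^12833=2422
Found 2422 at exponent 12833.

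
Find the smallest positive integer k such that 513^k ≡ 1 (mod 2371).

2370

The order of 513 must divide p − 1 = 2370 = 2 · 3 · 5 · 79.
Divisors: 1, 2, 3, 5, 6, 10, 15, 30, 79, 158, 237, 395, 474, 790, 1185, 2370.
Check each in increasing order: 513^1 ≡ 513;  513^2 ≡ 2359;  513^3 ≡ 957;  513^5 ≡ 371;  513^6 ≡ 643;  513^10 ≡ 123;  513^15 ≡ 584;  513^30 ≡ 2003;  513^79 ≡ 1888;  513^158 ≡ 931;  513^237 ≡ 817;  513^395 ≡ 1907;  513^474 ≡ 1238;  513^790 ≡ 1906;  513^1185 ≡ 2370;  513^2370 ≡ 1.
Smallest exponent giving 1 is 2370.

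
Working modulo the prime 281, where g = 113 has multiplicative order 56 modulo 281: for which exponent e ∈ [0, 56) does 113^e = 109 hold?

16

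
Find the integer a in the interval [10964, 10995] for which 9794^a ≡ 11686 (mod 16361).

10991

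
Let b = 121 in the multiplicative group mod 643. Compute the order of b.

321

The order of 121 must divide p − 1 = 642 = 2 · 3 · 107.
Divisors: 1, 2, 3, 6, 107, 214, 321, 642.
Check each in increasing order: 121^1 ≡ 121;  121^2 ≡ 495;  121^3 ≡ 96;  121^6 ≡ 214;  121^107 ≡ 465;  121^214 ≡ 177;  121^321 ≡ 1.
Smallest exponent giving 1 is 321.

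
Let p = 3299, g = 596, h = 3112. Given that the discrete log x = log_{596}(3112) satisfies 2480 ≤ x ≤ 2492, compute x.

2485

Compute 596^2480 mod 3299 = 71, then multiply by 596 repeatedly:
  596^2480=71  596^2481=2728  596^2482=2780  596^2483=782  596^2484=913
  596^2485=3112
Found 3112 at exponent 2485.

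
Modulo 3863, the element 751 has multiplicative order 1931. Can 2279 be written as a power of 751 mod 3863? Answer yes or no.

no

2279 ∈ ⟨751⟩ iff 2279^1931 ≡ 1 (mod 3863), since |⟨751⟩| = 1931.
2279^1931 mod 3863 = 3862.
Since 3862 ≠ 1, 2279 does not lie in the subgroup.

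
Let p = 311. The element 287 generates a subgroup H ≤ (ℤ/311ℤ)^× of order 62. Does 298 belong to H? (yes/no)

yes

298 ∈ ⟨287⟩ iff 298^62 ≡ 1 (mod 311), since |⟨287⟩| = 62.
298^62 mod 311 = 1.
Since 1 = 1, 298 lies in the subgroup.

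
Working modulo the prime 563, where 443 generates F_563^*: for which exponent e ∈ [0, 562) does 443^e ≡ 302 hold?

116

Baby-step giant-step with m = ceil(sqrt(562)) = 24.
Baby table (443^j mod 563 for j=0..23):
  0:1  1:443  2:325  3:410  4:344  5:382  6:326  7:290
  8:106  9:229  10:107  11:109  12:432  13:519  14:213  15:338
  16:539  17:65  18:82  19:294  20:189  21:403  22:58  23:359
Giant step factor: 443^(-24) ≡ 268 (mod 563).
Scan 302·268^i mod 563 for i = 0, 1, …:
  i=0: 302   i=1: 427   i=2: 147   i=3: 549
  i=4: 189
Match at i=4, j=20: e = 4·24 + 20 = 116.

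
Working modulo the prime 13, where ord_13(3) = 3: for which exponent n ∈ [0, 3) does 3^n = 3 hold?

1

Successive powers of 3 modulo 13:
  3^0=1  3^1=3
So 3^1 ≡ 3 (mod 13), giving n = 1.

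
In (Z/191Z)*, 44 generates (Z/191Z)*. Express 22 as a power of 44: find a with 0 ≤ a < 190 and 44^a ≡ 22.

Baby-step giant-step with m = ceil(sqrt(190)) = 14.
Baby table (44^j mod 191 for j=0..13):
  0:1  1:44  2:26  3:189  4:103  5:139  6:4  7:176
  8:104  9:183  10:30  11:174  12:16  13:131
Giant step factor: 44^(-14) ≡ 118 (mod 191).
Scan 22·118^i mod 191 for i = 0, 1, …:
  i=0: 22   i=1: 113   i=2: 155   i=3: 145
  i=4: 111   i=5: 110   i=6: 183
Match at i=6, j=9: a = 6·14 + 9 = 93.

93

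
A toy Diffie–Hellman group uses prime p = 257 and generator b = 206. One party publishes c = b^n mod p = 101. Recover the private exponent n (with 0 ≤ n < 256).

Baby-step giant-step with m = ceil(sqrt(256)) = 16.
Baby table (206^j mod 257 for j=0..15):
  0:1  1:206  2:31  3:218  4:190  5:76  6:236  7:43
  8:120  9:48  10:122  11:203  12:184  13:125  14:50  15:20
Giant step factor: 206^(-16) ≡ 225 (mod 257).
Scan 101·225^i mod 257 for i = 0, 1, …:
  i=0: 101   i=1: 109   i=2: 110   i=3: 78
  i=4: 74   i=5: 202   i=6: 218
Match at i=6, j=3: n = 6·16 + 3 = 99.

99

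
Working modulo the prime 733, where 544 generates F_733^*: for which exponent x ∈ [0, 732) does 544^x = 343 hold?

Baby-step giant-step with m = ceil(sqrt(732)) = 28.
Baby table (544^j mod 733 for j=0..27):
  0:1  1:544  2:537  3:394  4:300  5:474  6:573  7:187
  8:574  9:731  10:378  11:392  12:678  13:133  14:518  15:320
  16:359  17:318  18:4  19:710  20:682  21:110  22:467  23:430
  24:93  25:15  26:97  27:725
Giant step factor: 544^(-28) ≡ 494 (mod 733).
Scan 343·494^i mod 733 for i = 0, 1, …:
  i=0: 343   i=1: 119   i=2: 146   i=3: 290
  i=4: 325   i=5: 23   i=6: 367   i=7: 247
  i=8: 340   i=9: 103     …   i=17: 662
  i=18: 110
Match at i=18, j=21: x = 18·28 + 21 = 525.

525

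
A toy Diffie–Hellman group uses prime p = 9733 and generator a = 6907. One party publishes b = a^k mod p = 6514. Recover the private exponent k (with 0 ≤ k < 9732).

Baby-step giant-step with m = ceil(sqrt(9732)) = 99.
Baby table (6907^j mod 9733 for j=0..98):
  0:1  1:6907  2:5216  3:5079  4:2921  5:8571  6:3791  7:2667
  8:6133  9:2615  10:7090  11:3907  12:5773  13:7743  14:7799  15:5271
  16:5377  17:7544  18:5659  19:8718  20:6888  21:512  22:3305  23:3750
  24:1737  25:6403  26:8502  27:4125  28:2884  29:6070  30:5459  31:9404
  32:5119  33:6677  34:3085  35:2558  36:2711  37:8318  38:8260  39:6707
  40:5902  41:3310  42:9086  43:8351  44:2599  45:3641  46:8048  47:2373
  48:9672  49:6925  50:3013  51:1637  52:6746  53:2751  54:2341  55:2774
  56:5474  57:5946  58:5495  59:4998  60:7968  61:4594  62:1178  63:9391
  64:2925  65:7000  66:5189  67:3517  68:8084  69:7700  70:2788  71:4842
  72:1106  73:8470  74:6960  75:1433  76:9003  77:9317  78:7656  79:603
  80:8930  81:1489  82:6475  83:9423  84:90  85:8451  86:2256  87:9392
  88:99  89:2483  90:535  91:6438  92:6922  93:1758  94:5455  95:1242
  96:3721  97:5827  98:1134
Giant step factor: 6907^(-99) ≡ 2284 (mod 9733).
Scan 6514·2284^i mod 9733 for i = 0, 1, …:
  i=0: 6514   i=1: 5952   i=2: 7100   i=3: 1222
  i=4: 7410   i=5: 8486   i=6: 3621   i=7: 7047
  i=8: 6699   i=9: 240     …   i=27: 6361
  i=28: 6888
Match at i=28, j=20: k = 28·99 + 20 = 2792.

2792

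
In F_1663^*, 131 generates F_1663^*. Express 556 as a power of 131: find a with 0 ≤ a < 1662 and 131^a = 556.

1374

Baby-step giant-step with m = ceil(sqrt(1662)) = 41.
Baby table (131^j mod 1663 for j=0..40):
  0:1  1:131  2:531  3:1378  4:914  5:1661  6:1401  7:601
  8:570  9:1498  10:4  11:524  12:461  13:523  14:330  15:1655
  16:615  17:741  18:617  19:1003  20:16  21:433  22:181  23:429
  24:1320  25:1631  26:797  27:1301  28:805  29:686  30:64  31:69
  32:724  33:53  34:291  35:1535  36:1525  37:215  38:1557  39:1081
  40:256
Giant step factor: 131^(-41) ≡ 1187 (mod 1663).
Scan 556·1187^i mod 1663 for i = 0, 1, …:
  i=0: 556   i=1: 1424   i=2: 680   i=3: 605
  i=4: 1382   i=5: 716   i=6: 99   i=7: 1103
  i=8: 480   i=9: 1014     …   i=32: 1435
  i=33: 433
Match at i=33, j=21: a = 33·41 + 21 = 1374.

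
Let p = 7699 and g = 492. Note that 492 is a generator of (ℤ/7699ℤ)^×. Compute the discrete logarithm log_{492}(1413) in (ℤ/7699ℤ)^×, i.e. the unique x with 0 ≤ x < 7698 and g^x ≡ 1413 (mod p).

5991

Baby-step giant-step with m = ceil(sqrt(7698)) = 88.
Baby table (492^j mod 7699 for j=0..87):
  0:1  1:492  2:3395  3:7356  4:622  5:5763  6:2164  7:2226
  8:1934  9:4551  10:6382  11:6451  12:1904  13:5189  14:4619  15:1343
  16:6341  17:1677  18:1291  19:3854  20:2214  21:3729  22:2306  23:2799
  24:6686  25:2039  26:2318  27:1004  28:1232  29:5622  30:2083  31:869
  32:4103  33:1538  34:2194  35:1588  36:3697  37:1960  38:1945  39:2264
  40:5232  41:2678  42:1047  43:6990  44:5326  45:2732  46:4518  47:5544
  48:2202  49:5524  50:61  51:6915  52:6921  53:2174  54:7146  55:5088
  56:1121  57:4903  58:2489  59:447  60:4352  61:862  62:659  63:870
  64:4595  65:4933  66:1851  67:2210  68:1761  69:4124  70:4171  71:4198
  72:2084  73:1361  74:7498  75:1195  76:2816  77:7351  78:5861  79:4186
  80:3879  81:6815  82:3915  83:1430  84:2951  85:4480  86:2246  87:4075
Giant step factor: 492^(-88) ≡ 1513 (mod 7699).
Scan 1413·1513^i mod 7699 for i = 0, 1, …:
  i=0: 1413   i=1: 5246   i=2: 7228   i=3: 3384
  i=4: 157   i=5: 6571   i=6: 2514   i=7: 376
  i=8: 6861   i=9: 2441     …   i=67: 4973
  i=68: 2226
Match at i=68, j=7: x = 68·88 + 7 = 5991.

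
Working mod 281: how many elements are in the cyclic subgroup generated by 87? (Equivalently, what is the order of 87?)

280

The order of 87 must divide p − 1 = 280 = 2^3 · 5 · 7.
Divisors: 1, 2, 4, 5, 7, 8, 10, 14, 20, 28, 35, 40, 56, 70, 140, 280.
Check each in increasing order: 87^1 ≡ 87;  87^2 ≡ 263;  87^4 ≡ 43;  87^5 ≡ 88;  87^7 ≡ 102;  87^8 ≡ 163;  87^10 ≡ 157;  87^14 ≡ 7;  87^20 ≡ 202;  87^28 ≡ 49;  87^35 ≡ 221;  87^40 ≡ 59;  87^56 ≡ 153;  87^70 ≡ 228;  87^140 ≡ 280;  87^280 ≡ 1.
Smallest exponent giving 1 is 280.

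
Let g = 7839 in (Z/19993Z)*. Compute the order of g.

The order of 7839 must divide p − 1 = 19992 = 2^3 · 3 · 7^2 · 17.
Divisors: 1, 2, 3, 4, 6, 7, 8, 12, 14, 17, 21, 24, 28, 34, 42, 49, 51, 56, 68, 84, 98, 102, 119, 136, 147, 168, 196, 204, 238, 294, 357, 392, 408, 476, 588, 714, 833, 952, 1176, 1428, 1666, 2499, 2856, 3332, 4998, 6664, 9996, 19992.
Check each in increasing order: 7839^1 ≡ 7839;  7839^2 ≡ 11432;  7839^3 ≡ 6822;  7839^4 ≡ 16376;  7839^6 ≡ 15973;  7839^7 ≡ 16181;  7839^8 ≡ 7267;  7839^12 ≡ 6056;  7839^14 ≡ 16426;  7839^17 ≡ 17400;  7839^21 ≡ 2164;  7839^24 ≡ 7974;  7839^28 ≡ 7941;  7839^34 ≡ 6001;  7839^42 ≡ 4534;  7839^49 ≡ 10337;  7839^51 ≡ 13954;  7839^56 ≡ 1559;  7839^68 ≡ 4608;  7839^84 ≡ 4352;  7839^98 ≡ 10977;  7839^102 ≡ 2289;  7839^119 ≡ 2544;  7839^136 ≡ 1098;  7839^147 ≡ 8974;  7839^168 ≡ 6533;  7839^196 ≡ 16711;  7839^204 ≡ 1355;  7839^238 ≡ 14197;  7839^294 ≡ 872;  7839^357 ≡ 9810;  7839^392 ≡ 15290;  7839^408 ≡ 16662;  7839^476 ≡ 5376;  7839^588 ≡ 650;  7839^714 ≡ 9791;  7839^833 ≡ 17019;  7839^952 ≡ 11491;  7839^1176 ≡ 2647;  7839^1428 ≡ 17239;  7839^1666 ≡ 7770;  7839^2499 ≡ 3928;  7839^2856 ≡ 7169;  7839^3332 ≡ 14033;  7839^4998 ≡ 14581;  7839^6664 ≡ 14032;  7839^9996 ≡ 19992;  7839^19992 ≡ 1.
Smallest exponent giving 1 is 19992.

19992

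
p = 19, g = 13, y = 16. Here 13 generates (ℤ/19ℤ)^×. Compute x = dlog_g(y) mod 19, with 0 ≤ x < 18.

Successive powers of 13 modulo 19:
  13^0=1  13^1=13  13^2=17  13^3=12  13^4=4  13^5=14
  13^6=11  13^7=10  13^8=16
So 13^8 ≡ 16 (mod 19), giving x = 8.

8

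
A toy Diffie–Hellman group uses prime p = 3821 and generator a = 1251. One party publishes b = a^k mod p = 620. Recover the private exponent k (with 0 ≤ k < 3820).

Baby-step giant-step with m = ceil(sqrt(3820)) = 62.
Baby table (1251^j mod 3821 for j=0..61):
  0:1  1:1251  2:2212  3:808  4:2064  5:2889  6:3294  7:1756
  8:3502  9:2136  10:1257  11:2076  12:2617  13:3091  14:3810  15:1523
  16:2415  17:2575  18:222  19:2610  20:1976  21:3610  22:3509  23:3251
  24:1457  25:90  26:1781  27:388  28:121  29:2352  30:182  31:2243
  32:1379  33:1858  34:1190  35:2321  36:3432  37:2449  38:3078  39:2831
  40:3335  41:3374  42:2490  43:875  44:1819  45:2074  46:115  47:2488
  48:2194  49:1216  50:458  51:3629  52:531  53:3248  54:1525  55:1096
  56:3178  57:1838  58:2917  59:112  60:2556  61:3200
Giant step factor: 1251^(-62) ≡ 1028 (mod 3821).
Scan 620·1028^i mod 3821 for i = 0, 1, …:
  i=0: 620   i=1: 3074   i=2: 105   i=3: 952
  i=4: 480   i=5: 531
Match at i=5, j=52: k = 5·62 + 52 = 362.

362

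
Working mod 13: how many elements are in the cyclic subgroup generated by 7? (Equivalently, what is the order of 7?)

12

The order of 7 must divide p − 1 = 12 = 2^2 · 3.
Divisors: 1, 2, 3, 4, 6, 12.
Check each in increasing order: 7^1 ≡ 7;  7^2 ≡ 10;  7^3 ≡ 5;  7^4 ≡ 9;  7^6 ≡ 12;  7^12 ≡ 1.
Smallest exponent giving 1 is 12.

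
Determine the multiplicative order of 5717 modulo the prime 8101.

The order of 5717 must divide p − 1 = 8100 = 2^2 · 3^4 · 5^2.
Divisors: 1, 2, 3, 4, 5, 6, 9, 10, 12, 15, 18, 20, 25, 27, 30, 36, 45, 50, 54, 60, 75, 81, 90, 100, 108, 135, 150, 162, 180, 225, 270, 300, 324, 405, 450, 540, 675, 810, 900, 1350, 1620, 2025, 2700, 4050, 8100.
Check each in increasing order: 5717^1 ≡ 5717;  5717^2 ≡ 4655;  5717^3 ≡ 850;  5717^4 ≡ 6951;  5717^5 ≡ 3462;  5717^6 ≡ 1511;  5717^9 ≡ 4392;  5717^10 ≡ 4065;  5717^12 ≡ 6740;  5717^15 ≡ 1593;  5717^18 ≡ 1183;  5717^20 ≡ 6286;  5717^25 ≡ 2846;  5717^27 ≡ 2995;  5717^30 ≡ 2036;  5717^36 ≡ 6117;  5717^45 ≡ 2948;  5717^50 ≡ 6817;  5717^54 ≡ 2218;  5717^60 ≡ 5685;  5717^75 ≡ 7388;  5717^81 ≡ 90;  5717^90 ≡ 6432;  5717^100 ≡ 4153;  5717^108 ≡ 2217;  5717^135 ≡ 5196;  5717^150 ≡ 6107;  5717^162 ≡ 8100;  5717^180 ≡ 6918;  5717^225 ≡ 4047;  5717^270 ≡ 5884;  5717^300 ≡ 6546;  5717^324 ≡ 1.
Smallest exponent giving 1 is 324.

324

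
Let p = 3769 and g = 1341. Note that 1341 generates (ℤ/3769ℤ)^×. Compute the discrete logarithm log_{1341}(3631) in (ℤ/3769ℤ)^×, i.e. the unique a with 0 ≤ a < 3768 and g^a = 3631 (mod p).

1917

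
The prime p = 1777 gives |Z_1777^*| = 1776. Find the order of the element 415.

888

The order of 415 must divide p − 1 = 1776 = 2^4 · 3 · 37.
Divisors: 1, 2, 3, 4, 6, 8, 12, 16, 24, 37, 48, 74, 111, 148, 222, 296, 444, 592, 888, 1776.
Check each in increasing order: 415^1 ≡ 415;  415^2 ≡ 1633;  415^3 ≡ 658;  415^4 ≡ 1189;  415^6 ≡ 1153;  415^8 ≡ 1006;  415^12 ≡ 213;  415^16 ≡ 923;  415^24 ≡ 944;  415^37 ≡ 514;  415^48 ≡ 859;  415^74 ≡ 1200;  415^111 ≡ 181;  415^148 ≡ 630;  415^222 ≡ 775;  415^296 ≡ 629;  415^444 ≡ 1776;  415^592 ≡ 1147;  415^888 ≡ 1.
Smallest exponent giving 1 is 888.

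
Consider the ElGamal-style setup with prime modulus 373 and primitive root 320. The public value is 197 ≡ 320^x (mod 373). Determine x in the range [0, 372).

45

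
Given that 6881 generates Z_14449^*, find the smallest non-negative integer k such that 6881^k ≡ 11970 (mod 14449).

12526

Baby-step giant-step with m = ceil(sqrt(14448)) = 121.
Baby table (6881^j mod 14449 for j=0..120):
  0:1  1:6881  2:13237  3:11750  4:9595  5:5714  6:2305  7:10152
  8:9446  9:6324  10:9505  11:7731  12:10242  13:7429  14:12836  15:12228
  16:4341  17:4338  18:12593  19:1780  20:9877  21:9990  22:7297  23:382
  24:13273  25:13833  26:9310  27:9693  28:949  29:13570  30:5732  31:10571
  32:2785  33:4211  34:5646  35:11214  36:5874  37:5141  38:4069  39:11076
  40:9930  41:13458  42:857  43:1825  44:1644  45:13246  46:1434  47:13136
  48:10321  49:1966  50:3782  51:1293  52:10998  53:7825  54:6851  55:9093
  56:4763  57:3871  58:6844  59:4273  60:13247  61:8315  62:11924  63:7622
  64:11561  65:9496  66:3598  67:6701  68:2822  69:13175  70:4149  71:12494
  72:14113  73:14273  74:2660  75:11026  76:12656  77:1813  78:5766  79:13341
  80:4924  81:13588  82:13998  83:3204  84:11999  85:3533  86:7355  87:9357
  88:773  89:1781  90:2309  91:8778  92:4598  93:9977  94:4538  95:1689
  96:5013  97:4690  98:7273  99:8626  100:13463  101:6364  102:10214  103:2598
  104:3425  105:1106  106:10212  107:3285  108:5849  109:6504  110:5471  111:6306
  112:1239  113:649  114:1028  115:8107  116:11127  117:14085  118:9442  119:7698
  120:14353
Giant step factor: 6881^(-121) ≡ 12766 (mod 14449).
Scan 11970·12766^i mod 14449 for i = 0, 1, …:
  i=0: 11970   i=1: 10845   i=2: 11401   i=3: 389
  i=4: 9967   i=5: 828   i=6: 8029   i=7: 11457
  i=8: 7284   i=9: 8229     …   i=102: 2717
  i=103: 7622
Match at i=103, j=63: k = 103·121 + 63 = 12526.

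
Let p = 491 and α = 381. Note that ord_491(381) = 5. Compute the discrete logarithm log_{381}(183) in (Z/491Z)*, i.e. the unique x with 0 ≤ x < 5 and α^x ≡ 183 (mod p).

4

Successive powers of 381 modulo 491:
  381^0=1  381^1=381  381^2=316  381^3=101  381^4=183
So 381^4 ≡ 183 (mod 491), giving x = 4.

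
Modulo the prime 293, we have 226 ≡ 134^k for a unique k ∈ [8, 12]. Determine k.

Compute 134^8 mod 293 = 232, then multiply by 134 repeatedly:
  134^8=232  134^9=30  134^10=211  134^11=146  134^12=226
Found 226 at exponent 12.

12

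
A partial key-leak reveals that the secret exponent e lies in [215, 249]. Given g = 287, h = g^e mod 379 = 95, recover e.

218

Compute 287^215 mod 379 = 172, then multiply by 287 repeatedly:
  287^215=172  287^216=94  287^217=69  287^218=95
Found 95 at exponent 218.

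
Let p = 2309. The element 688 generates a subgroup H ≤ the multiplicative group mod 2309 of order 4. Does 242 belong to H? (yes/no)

⟨688⟩ has order 4; its elements mod 2309 are {1, 688, 1621, 2308}.
242 is not in this set.

no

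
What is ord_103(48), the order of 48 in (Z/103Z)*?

The order of 48 must divide p − 1 = 102 = 2 · 3 · 17.
Divisors: 1, 2, 3, 6, 17, 34, 51, 102.
Check each in increasing order: 48^1 ≡ 48;  48^2 ≡ 38;  48^3 ≡ 73;  48^6 ≡ 76;  48^17 ≡ 47;  48^34 ≡ 46;  48^51 ≡ 102;  48^102 ≡ 1.
Smallest exponent giving 1 is 102.

102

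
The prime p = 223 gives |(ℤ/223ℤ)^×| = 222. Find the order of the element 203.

111

The order of 203 must divide p − 1 = 222 = 2 · 3 · 37.
Divisors: 1, 2, 3, 6, 37, 74, 111, 222.
Check each in increasing order: 203^1 ≡ 203;  203^2 ≡ 177;  203^3 ≡ 28;  203^6 ≡ 115;  203^37 ≡ 183;  203^74 ≡ 39;  203^111 ≡ 1.
Smallest exponent giving 1 is 111.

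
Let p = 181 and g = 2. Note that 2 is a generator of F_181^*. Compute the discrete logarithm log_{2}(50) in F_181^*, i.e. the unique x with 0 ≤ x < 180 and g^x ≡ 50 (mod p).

Baby-step giant-step with m = ceil(sqrt(180)) = 14.
Baby table (2^j mod 181 for j=0..13):
  0:1  1:2  2:4  3:8  4:16  5:32  6:64  7:128
  8:75  9:150  10:119  11:57  12:114  13:47
Giant step factor: 2^(-14) ≡ 52 (mod 181).
Scan 50·52^i mod 181 for i = 0, 1, …:
  i=0: 50   i=1: 66   i=2: 174   i=3: 179
  i=4: 77   i=5: 22   i=6: 58   i=7: 120
  i=8: 86   i=9: 128
Match at i=9, j=7: x = 9·14 + 7 = 133.

133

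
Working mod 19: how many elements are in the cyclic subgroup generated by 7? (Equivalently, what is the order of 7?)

The order of 7 must divide p − 1 = 18 = 2 · 3^2.
Divisors: 1, 2, 3, 6, 9, 18.
Check each in increasing order: 7^1 ≡ 7;  7^2 ≡ 11;  7^3 ≡ 1.
Smallest exponent giving 1 is 3.

3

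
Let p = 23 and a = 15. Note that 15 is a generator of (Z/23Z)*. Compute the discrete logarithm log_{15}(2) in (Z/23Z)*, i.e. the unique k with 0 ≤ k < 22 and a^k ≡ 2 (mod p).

4

Successive powers of 15 modulo 23:
  15^0=1  15^1=15  15^2=18  15^3=17  15^4=2
So 15^4 ≡ 2 (mod 23), giving k = 4.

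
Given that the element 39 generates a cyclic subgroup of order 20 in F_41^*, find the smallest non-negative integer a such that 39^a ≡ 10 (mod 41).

8

Successive powers of 39 modulo 41:
  39^0=1  39^1=39  39^2=4  39^3=33  39^4=16  39^5=9
  39^6=23  39^7=36  39^8=10
So 39^8 ≡ 10 (mod 41), giving a = 8.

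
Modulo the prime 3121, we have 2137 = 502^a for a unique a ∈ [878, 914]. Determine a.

Compute 502^878 mod 3121 = 1965, then multiply by 502 repeatedly:
  502^878=1965  502^879=194  502^880=637  502^881=1432  502^882=1034
  502^883=982  502^884=2967  502^885=717  502^886=1019  502^887=2815
  502^888=2438  502^889=444  502^890=1297  502^891=1926  502^892=2463
  502^893=510  502^894=98  502^895=2381  502^896=3040  502^897=3032
  502^898=2137
Found 2137 at exponent 898.

898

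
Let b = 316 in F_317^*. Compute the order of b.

The order of 316 must divide p − 1 = 316 = 2^2 · 79.
Divisors: 1, 2, 4, 79, 158, 316.
Check each in increasing order: 316^1 ≡ 316;  316^2 ≡ 1.
Smallest exponent giving 1 is 2.

2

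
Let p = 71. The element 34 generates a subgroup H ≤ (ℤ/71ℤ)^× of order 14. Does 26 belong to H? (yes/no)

yes

26 ∈ ⟨34⟩ iff 26^14 ≡ 1 (mod 71), since |⟨34⟩| = 14.
26^14 mod 71 = 1.
Since 1 = 1, 26 lies in the subgroup.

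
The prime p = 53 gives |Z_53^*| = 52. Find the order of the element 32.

The order of 32 must divide p − 1 = 52 = 2^2 · 13.
Divisors: 1, 2, 4, 13, 26, 52.
Check each in increasing order: 32^1 ≡ 32;  32^2 ≡ 17;  32^4 ≡ 24;  32^13 ≡ 30;  32^26 ≡ 52;  32^52 ≡ 1.
Smallest exponent giving 1 is 52.

52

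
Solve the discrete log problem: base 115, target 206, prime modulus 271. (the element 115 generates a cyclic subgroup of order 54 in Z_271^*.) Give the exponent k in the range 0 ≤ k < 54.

Baby-step giant-step with m = ceil(sqrt(54)) = 8.
Baby table (115^j mod 271 for j=0..7):
  0:1  1:115  2:217  3:23  4:206  5:113  6:258  7:131
Giant step factor: 115^(-8) ≡ 83 (mod 271).
Scan 206·83^i mod 271 for i = 0, 1, …:
  i=0: 206
Match at i=0, j=4: k = 0·8 + 4 = 4.

4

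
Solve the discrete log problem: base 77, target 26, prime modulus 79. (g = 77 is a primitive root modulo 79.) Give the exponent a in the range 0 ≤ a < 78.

Baby-step giant-step with m = ceil(sqrt(78)) = 9.
Baby table (77^j mod 79 for j=0..8):
  0:1  1:77  2:4  3:71  4:16  5:47  6:64  7:30
  8:19
Giant step factor: 77^(-9) ≡ 27 (mod 79).
Scan 26·27^i mod 79 for i = 0, 1, …:
  i=0: 26   i=1: 70   i=2: 73   i=3: 75
  i=4: 50   i=5: 7   i=6: 31   i=7: 47
Match at i=7, j=5: a = 7·9 + 5 = 68.

68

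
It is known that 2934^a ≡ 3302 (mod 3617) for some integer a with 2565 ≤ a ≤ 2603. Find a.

2578

Compute 2934^2565 mod 3617 = 2070, then multiply by 2934 repeatedly:
  2934^2565=2070  2934^2566=437  2934^2567=1740  2934^2568=1573  2934^2569=3507
  2934^2570=2790  2934^2571=589  2934^2572=2817  2934^2573=233  2934^2574=9
  2934^2575=1087  2934^2576=2681  2934^2577=2696  2934^2578=3302
Found 3302 at exponent 2578.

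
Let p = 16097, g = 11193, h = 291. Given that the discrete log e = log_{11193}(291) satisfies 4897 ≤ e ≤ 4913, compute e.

4900

Compute 11193^4897 mod 16097 = 1181, then multiply by 11193 repeatedly:
  11193^4897=1181  11193^4898=3296  11193^4899=13901  11193^4900=291
Found 291 at exponent 4900.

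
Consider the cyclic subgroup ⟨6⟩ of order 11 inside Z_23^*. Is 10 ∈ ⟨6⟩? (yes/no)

10 ∈ ⟨6⟩ iff 10^11 ≡ 1 (mod 23), since |⟨6⟩| = 11.
10^11 mod 23 = 22.
Since 22 ≠ 1, 10 does not lie in the subgroup.

no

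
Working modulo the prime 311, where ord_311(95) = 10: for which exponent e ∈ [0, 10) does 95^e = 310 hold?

5

Successive powers of 95 modulo 311:
  95^0=1  95^1=95  95^2=6  95^3=259  95^4=36  95^5=310
So 95^5 ≡ 310 (mod 311), giving e = 5.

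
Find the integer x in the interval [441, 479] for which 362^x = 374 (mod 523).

451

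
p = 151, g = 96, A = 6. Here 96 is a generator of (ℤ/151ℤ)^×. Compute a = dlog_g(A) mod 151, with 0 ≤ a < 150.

Baby-step giant-step with m = ceil(sqrt(150)) = 13.
Baby table (96^j mod 151 for j=0..12):
  0:1  1:96  2:5  3:27  4:25  5:135  6:125  7:71
  8:21  9:53  10:105  11:114  12:72
Giant step factor: 96^(-13) ≡ 111 (mod 151).
Scan 6·111^i mod 151 for i = 0, 1, …:
  i=0: 6   i=1: 62   i=2: 87   i=3: 144
  i=4: 129   i=5: 125
Match at i=5, j=6: a = 5·13 + 6 = 71.

71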